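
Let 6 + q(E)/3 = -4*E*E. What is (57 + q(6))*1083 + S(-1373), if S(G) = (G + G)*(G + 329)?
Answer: 2441205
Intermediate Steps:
S(G) = 2*G*(329 + G) (S(G) = (2*G)*(329 + G) = 2*G*(329 + G))
q(E) = -18 - 12*E² (q(E) = -18 + 3*(-4*E*E) = -18 + 3*(-4*E²) = -18 - 12*E²)
(57 + q(6))*1083 + S(-1373) = (57 + (-18 - 12*6²))*1083 + 2*(-1373)*(329 - 1373) = (57 + (-18 - 12*36))*1083 + 2*(-1373)*(-1044) = (57 + (-18 - 432))*1083 + 2866824 = (57 - 450)*1083 + 2866824 = -393*1083 + 2866824 = -425619 + 2866824 = 2441205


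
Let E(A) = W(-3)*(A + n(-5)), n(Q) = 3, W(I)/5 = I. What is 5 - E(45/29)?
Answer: 2125/29 ≈ 73.276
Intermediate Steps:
W(I) = 5*I
E(A) = -45 - 15*A (E(A) = (5*(-3))*(A + 3) = -15*(3 + A) = -45 - 15*A)
5 - E(45/29) = 5 - (-45 - 675/29) = 5 - 1*(-1980/29) = 5 + 1980/29 = 2125/29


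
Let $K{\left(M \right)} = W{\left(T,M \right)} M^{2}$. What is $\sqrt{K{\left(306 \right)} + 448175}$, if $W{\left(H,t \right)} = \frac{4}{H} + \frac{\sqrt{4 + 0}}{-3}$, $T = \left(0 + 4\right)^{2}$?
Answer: $2 \sqrt{102290} \approx 639.66$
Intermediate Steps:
$T = 16$ ($T = 4^{2} = 16$)
$W{\left(H,t \right)} = - \frac{2}{3} + \frac{4}{H}$ ($W{\left(H,t \right)} = \frac{4}{H} + \sqrt{4} \left(- \frac{1}{3}\right) = \frac{4}{H} + 2 \left(- \frac{1}{3}\right) = \frac{4}{H} - \frac{2}{3} = - \frac{2}{3} + \frac{4}{H}$)
$K{\left(M \right)} = - \frac{5 M^{2}}{12}$ ($K{\left(M \right)} = \left(- \frac{2}{3} + \frac{4}{16}\right) M^{2} = \left(- \frac{2}{3} + 4 \cdot \frac{1}{16}\right) M^{2} = \left(- \frac{2}{3} + \frac{1}{4}\right) M^{2} = - \frac{5 M^{2}}{12}$)
$\sqrt{K{\left(306 \right)} + 448175} = \sqrt{- \frac{5 \cdot 306^{2}}{12} + 448175} = \sqrt{\left(- \frac{5}{12}\right) 93636 + 448175} = \sqrt{-39015 + 448175} = \sqrt{409160} = 2 \sqrt{102290}$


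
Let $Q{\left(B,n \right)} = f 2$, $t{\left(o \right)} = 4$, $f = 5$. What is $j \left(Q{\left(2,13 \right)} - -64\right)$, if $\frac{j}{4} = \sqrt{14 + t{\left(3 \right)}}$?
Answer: $888 \sqrt{2} \approx 1255.8$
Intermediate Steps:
$Q{\left(B,n \right)} = 10$ ($Q{\left(B,n \right)} = 5 \cdot 2 = 10$)
$j = 12 \sqrt{2}$ ($j = 4 \sqrt{14 + 4} = 4 \sqrt{18} = 4 \cdot 3 \sqrt{2} = 12 \sqrt{2} \approx 16.971$)
$j \left(Q{\left(2,13 \right)} - -64\right) = 12 \sqrt{2} \left(10 - -64\right) = 12 \sqrt{2} \left(10 + 64\right) = 12 \sqrt{2} \cdot 74 = 888 \sqrt{2}$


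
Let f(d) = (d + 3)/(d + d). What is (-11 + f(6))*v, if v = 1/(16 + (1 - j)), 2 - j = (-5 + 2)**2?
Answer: -41/96 ≈ -0.42708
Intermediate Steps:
j = -7 (j = 2 - (-5 + 2)**2 = 2 - 1*(-3)**2 = 2 - 1*9 = 2 - 9 = -7)
f(d) = (3 + d)/(2*d) (f(d) = (3 + d)/((2*d)) = (3 + d)*(1/(2*d)) = (3 + d)/(2*d))
v = 1/24 (v = 1/(16 + (1 - 1*(-7))) = 1/(16 + (1 + 7)) = 1/(16 + 8) = 1/24 ≈ 0.041667)
(-11 + f(6))*v = (-11 + (1/2)*(3 + 6)/6)*(1/24) = (-11 + (1/2)*(1/6)*9)*(1/24) = (-11 + 3/4)*(1/24) = -41/4*1/24 = -41/96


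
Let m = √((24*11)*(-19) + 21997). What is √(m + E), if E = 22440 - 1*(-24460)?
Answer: √(46900 + √16981) ≈ 216.86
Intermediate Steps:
E = 46900 (E = 22440 + 24460 = 46900)
m = √16981 (m = √(264*(-19) + 21997) = √(-5016 + 21997) = √16981 ≈ 130.31)
√(m + E) = √(√16981 + 46900) = √(46900 + √16981)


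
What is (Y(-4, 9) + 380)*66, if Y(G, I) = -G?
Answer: 25344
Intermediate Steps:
(Y(-4, 9) + 380)*66 = (-1*(-4) + 380)*66 = (4 + 380)*66 = 384*66 = 25344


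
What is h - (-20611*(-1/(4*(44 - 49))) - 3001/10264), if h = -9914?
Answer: -455883649/51320 ≈ -8883.2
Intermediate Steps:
h - (-20611*(-1/(4*(44 - 49))) - 3001/10264) = -9914 - (-20611*(-1/(4*(44 - 49))) - 3001/10264) = -9914 - (-20611/((-4*(-5))) - 3001*1/10264) = -9914 - (-20611/20 - 3001/10264) = -9914 - 1*(-52902831/51320) = -9914 + 52902831/51320 = -455883649/51320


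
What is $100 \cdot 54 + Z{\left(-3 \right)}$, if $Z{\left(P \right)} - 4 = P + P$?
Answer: $5398$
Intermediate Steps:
$Z{\left(P \right)} = 4 + 2 P$ ($Z{\left(P \right)} = 4 + \left(P + P\right) = 4 + 2 P$)
$100 \cdot 54 + Z{\left(-3 \right)} = 100 \cdot 54 + \left(4 + 2 \left(-3\right)\right) = 5400 + \left(4 - 6\right) = 5400 - 2 = 5398$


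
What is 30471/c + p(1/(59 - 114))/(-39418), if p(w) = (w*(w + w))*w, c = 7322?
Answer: 14273856461921/3429922779250 ≈ 4.1616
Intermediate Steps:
p(w) = 2*w³ (p(w) = (w*(2*w))*w = (2*w²)*w = 2*w³)
30471/c + p(1/(59 - 114))/(-39418) = 30471/7322 + (2*(1/(59 - 114))³)/(-39418) = 30471*(1/7322) + (2*(1/(-55))³)*(-1/39418) = 4353/1046 + (2*(-1/55)³)*(-1/39418) = 4353/1046 + (2*(-1/166375))*(-1/39418) = 4353/1046 - 2/166375*(-1/39418) = 4353/1046 + 1/3279084875 = 14273856461921/3429922779250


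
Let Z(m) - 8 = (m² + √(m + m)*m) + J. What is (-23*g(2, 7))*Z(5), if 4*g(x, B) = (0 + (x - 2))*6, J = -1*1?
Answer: 0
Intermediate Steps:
J = -1
g(x, B) = -3 + 3*x/2 (g(x, B) = ((0 + (x - 2))*6)/4 = ((0 + (-2 + x))*6)/4 = ((-2 + x)*6)/4 = (-12 + 6*x)/4 = -3 + 3*x/2)
Z(m) = 7 + m² + √2*m^(3/2) (Z(m) = 8 + ((m² + √(m + m)*m) - 1) = 8 + ((m² + √(2*m)*m) - 1) = 8 + ((m² + (√2*√m)*m) - 1) = 8 + ((m² + √2*m^(3/2)) - 1) = 8 + (-1 + m² + √2*m^(3/2)) = 7 + m² + √2*m^(3/2))
(-23*g(2, 7))*Z(5) = (-23*(-3 + (3/2)*2))*(7 + 5² + √2*5^(3/2)) = (-23*(-3 + 3))*(7 + 25 + √2*(5*√5)) = (-23*0)*(7 + 25 + 5*√10) = 0*(32 + 5*√10) = 0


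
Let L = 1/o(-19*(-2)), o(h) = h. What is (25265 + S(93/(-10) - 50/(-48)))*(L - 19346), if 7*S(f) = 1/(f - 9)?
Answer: -38465683023285/78698 ≈ -4.8878e+8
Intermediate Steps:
S(f) = 1/(7*(-9 + f)) (S(f) = 1/(7*(f - 9)) = 1/(7*(-9 + f)))
L = 1/38 (L = 1/(-19*(-2)) = 1/38 ≈ 0.026316)
(25265 + S(93/(-10) - 50/(-48)))*(L - 19346) = (25265 + 1/(7*(-9 + (93/(-10) - 50/(-48)))))*(1/38 - 19346) = (25265 + 1/(7*(-9 + (93*(-1/10) - 50*(-1/48)))))*(-735147/38) = (25265 + 1/(7*(-9 + (-93/10 + 25/24))))*(-735147/38) = (25265 + 1/(7*(-9 - 991/120)))*(-735147/38) = (25265 + 1/(7*(-2071/120)))*(-735147/38) = (25265 + (1/7)*(-120/2071))*(-735147/38) = (25265 - 120/14497)*(-735147/38) = (366266585/14497)*(-735147/38) = -38465683023285/78698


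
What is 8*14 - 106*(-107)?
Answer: 11454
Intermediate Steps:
8*14 - 106*(-107) = 112 + 11342 = 11454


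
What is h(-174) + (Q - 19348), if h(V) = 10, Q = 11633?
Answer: -7705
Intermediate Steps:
h(-174) + (Q - 19348) = 10 + (11633 - 19348) = 10 - 7715 = -7705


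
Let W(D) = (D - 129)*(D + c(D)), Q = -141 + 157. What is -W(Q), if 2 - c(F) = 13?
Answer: 565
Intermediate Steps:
Q = 16
c(F) = -11 (c(F) = 2 - 1*13 = 2 - 13 = -11)
W(D) = (-129 + D)*(-11 + D) (W(D) = (D - 129)*(D - 11) = (-129 + D)*(-11 + D))
-W(Q) = -(1419 + 16² - 140*16) = -(1419 + 256 - 2240) = -1*(-565) = 565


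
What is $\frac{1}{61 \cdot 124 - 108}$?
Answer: $\frac{1}{7456} \approx 0.00013412$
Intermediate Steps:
$\frac{1}{61 \cdot 124 - 108} = \frac{1}{7564 - 108} = \frac{1}{7456}$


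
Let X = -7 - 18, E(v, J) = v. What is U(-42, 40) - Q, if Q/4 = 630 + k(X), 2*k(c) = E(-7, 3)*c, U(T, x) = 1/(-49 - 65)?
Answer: -327181/114 ≈ -2870.0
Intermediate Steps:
U(T, x) = -1/114 (U(T, x) = 1/(-114) = -1/114)
X = -25
k(c) = -7*c/2 (k(c) = (-7*c)/2 = -7*c/2)
Q = 2870 (Q = 4*(630 - 7/2*(-25)) = 4*(630 + 175/2) = 4*(1435/2) = 2870)
U(-42, 40) - Q = -1/114 - 1*2870 = -1/114 - 2870 = -327181/114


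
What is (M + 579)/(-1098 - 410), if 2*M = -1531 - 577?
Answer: 475/1508 ≈ 0.31499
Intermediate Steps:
M = -1054 (M = (-1531 - 577)/2 = (1/2)*(-2108) = -1054)
(M + 579)/(-1098 - 410) = (-1054 + 579)/(-1098 - 410) = -475/(-1508) = -475*(-1/1508) = 475/1508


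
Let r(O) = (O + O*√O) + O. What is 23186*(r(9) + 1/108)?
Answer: 56353573/54 ≈ 1.0436e+6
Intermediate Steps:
r(O) = O^(3/2) + 2*O (r(O) = (O + O^(3/2)) + O = O^(3/2) + 2*O)
23186*(r(9) + 1/108) = 23186*((9^(3/2) + 2*9) + 1/108) = 23186*((27 + 18) + 1/108) = 23186*(45 + 1/108) = 23186*(4861/108) = 56353573/54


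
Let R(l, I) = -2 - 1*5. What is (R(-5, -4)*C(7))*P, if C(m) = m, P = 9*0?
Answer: 0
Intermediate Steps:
P = 0
R(l, I) = -7 (R(l, I) = -2 - 5 = -7)
(R(-5, -4)*C(7))*P = -7*7*0 = -49*0 = 0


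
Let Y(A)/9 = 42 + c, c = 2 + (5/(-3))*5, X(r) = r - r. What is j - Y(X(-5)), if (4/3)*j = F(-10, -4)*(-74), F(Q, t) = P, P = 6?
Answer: -654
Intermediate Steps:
F(Q, t) = 6
X(r) = 0
j = -333 (j = 3*(6*(-74))/4 = (3/4)*(-444) = -333)
c = -19/3 (c = 2 + (5*(-1/3))*5 = 2 - 5/3*5 = 2 - 25/3 = -19/3 ≈ -6.3333)
Y(A) = 321 (Y(A) = 9*(42 - 19/3) = 9*(107/3) = 321)
j - Y(X(-5)) = -333 - 1*321 = -333 - 321 = -654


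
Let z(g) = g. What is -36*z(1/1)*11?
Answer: -396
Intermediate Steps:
-36*z(1/1)*11 = -36/1*11 = -36*1*11 = -36*11 = -396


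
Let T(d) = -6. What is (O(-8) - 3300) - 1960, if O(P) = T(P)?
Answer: -5266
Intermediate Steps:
O(P) = -6
(O(-8) - 3300) - 1960 = (-6 - 3300) - 1960 = -3306 - 1960 = -5266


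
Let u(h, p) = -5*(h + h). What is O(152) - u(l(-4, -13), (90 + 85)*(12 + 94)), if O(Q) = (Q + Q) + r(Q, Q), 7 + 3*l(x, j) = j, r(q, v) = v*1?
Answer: 1168/3 ≈ 389.33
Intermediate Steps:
r(q, v) = v
l(x, j) = -7/3 + j/3
u(h, p) = -10*h
O(Q) = 3*Q (O(Q) = (Q + Q) + Q = 2*Q + Q = 3*Q)
O(152) - u(l(-4, -13), (90 + 85)*(12 + 94)) = 3*152 - (-10)*(-7/3 + (⅓)*(-13)) = 456 - (-10)*(-7/3 - 13/3) = 456 - (-10)*(-20)/3 = 456 - 1*200/3 = 456 - 200/3 = 1168/3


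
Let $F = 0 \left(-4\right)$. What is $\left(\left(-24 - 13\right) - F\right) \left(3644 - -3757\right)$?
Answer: $-273837$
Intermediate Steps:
$F = 0$
$\left(\left(-24 - 13\right) - F\right) \left(3644 - -3757\right) = \left(\left(-24 - 13\right) - 0\right) \left(3644 - -3757\right) = \left(\left(-24 - 13\right) + 0\right) \left(3644 + 3757\right) = \left(-37 + 0\right) 7401 = \left(-37\right) 7401 = -273837$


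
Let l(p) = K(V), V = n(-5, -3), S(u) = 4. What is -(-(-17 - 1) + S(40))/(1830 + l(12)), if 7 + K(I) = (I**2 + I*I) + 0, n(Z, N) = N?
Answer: -22/1841 ≈ -0.011950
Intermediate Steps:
V = -3
K(I) = -7 + 2*I**2 (K(I) = -7 + ((I**2 + I*I) + 0) = -7 + ((I**2 + I**2) + 0) = -7 + (2*I**2 + 0) = -7 + 2*I**2)
l(p) = 11 (l(p) = -7 + 2*(-3)**2 = -7 + 2*9 = -7 + 18 = 11)
-(-(-17 - 1) + S(40))/(1830 + l(12)) = -(-(-17 - 1) + 4)/(1830 + 11) = -(-1*(-18) + 4)/1841 = -(18 + 4)/1841 = -22/1841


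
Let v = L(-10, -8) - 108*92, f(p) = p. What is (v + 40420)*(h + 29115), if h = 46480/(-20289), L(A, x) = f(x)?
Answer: 18001190501380/20289 ≈ 8.8724e+8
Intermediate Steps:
L(A, x) = x
v = -9944 (v = -8 - 108*92 = -8 - 9936 = -9944)
h = -46480/20289 (h = 46480*(-1/20289) = -46480/20289 ≈ -2.2909)
(v + 40420)*(h + 29115) = (-9944 + 40420)*(-46480/20289 + 29115) = 30476*(590667755/20289) = 18001190501380/20289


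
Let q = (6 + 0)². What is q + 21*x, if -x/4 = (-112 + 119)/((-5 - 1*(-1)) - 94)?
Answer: 42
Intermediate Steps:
q = 36 (q = 6² = 36)
x = 2/7 (x = -4*(-112 + 119)/((-5 - 1*(-1)) - 94) = -28/((-5 + 1) - 94) = -28/(-4 - 94) = -28/(-98) = -28*(-1)/98 = -4*(-1/14) = 2/7 ≈ 0.28571)
q + 21*x = 36 + 21*(2/7) = 36 + 6 = 42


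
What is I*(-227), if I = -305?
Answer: 69235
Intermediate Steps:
I*(-227) = -305*(-227) = 69235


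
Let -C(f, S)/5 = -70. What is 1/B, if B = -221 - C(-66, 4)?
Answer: -1/571 ≈ -0.0017513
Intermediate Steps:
C(f, S) = 350 (C(f, S) = -5*(-70) = 350)
B = -571 (B = -221 - 1*350 = -221 - 350 = -571)
1/B = 1/(-571) = -1/571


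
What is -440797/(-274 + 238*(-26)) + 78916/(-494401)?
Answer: 217420522405/3194819262 ≈ 68.054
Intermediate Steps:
-440797/(-274 + 238*(-26)) + 78916/(-494401) = -440797/(-274 - 6188) + 78916*(-1/494401) = -440797/(-6462) - 78916/494401 = -440797*(-1/6462) - 78916/494401 = 440797/6462 - 78916/494401 = 217420522405/3194819262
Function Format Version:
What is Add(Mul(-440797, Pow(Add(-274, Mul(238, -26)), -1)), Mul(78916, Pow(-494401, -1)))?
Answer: Rational(217420522405, 3194819262) ≈ 68.054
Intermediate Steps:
Add(Mul(-440797, Pow(Add(-274, Mul(238, -26)), -1)), Mul(78916, Pow(-494401, -1))) = Add(Mul(-440797, Pow(Add(-274, -6188), -1)), Mul(78916, Rational(-1, 494401))) = Add(Mul(-440797, Pow(-6462, -1)), Rational(-78916, 494401)) = Add(Mul(-440797, Rational(-1, 6462)), Rational(-78916, 494401)) = Add(Rational(440797, 6462), Rational(-78916, 494401)) = Rational(217420522405, 3194819262)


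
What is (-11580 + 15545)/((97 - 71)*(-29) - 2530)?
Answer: -3965/3284 ≈ -1.2074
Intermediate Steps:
(-11580 + 15545)/((97 - 71)*(-29) - 2530) = 3965/(26*(-29) - 2530) = 3965/(-754 - 2530) = 3965/(-3284) = 3965*(-1/3284) = -3965/3284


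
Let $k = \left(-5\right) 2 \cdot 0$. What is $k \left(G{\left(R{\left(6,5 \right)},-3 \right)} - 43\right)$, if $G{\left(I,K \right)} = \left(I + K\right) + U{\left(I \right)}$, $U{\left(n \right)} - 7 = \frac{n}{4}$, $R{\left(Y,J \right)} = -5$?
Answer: $0$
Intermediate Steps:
$U{\left(n \right)} = 7 + \frac{n}{4}$
$k = 0$ ($k = \left(-10\right) 0 = 0$)
$G{\left(I,K \right)} = 7 + K + \frac{5 I}{4}$ ($G{\left(I,K \right)} = \left(I + K\right) + \left(7 + \frac{I}{4}\right) = 7 + K + \frac{5 I}{4}$)
$k \left(G{\left(R{\left(6,5 \right)},-3 \right)} - 43\right) = 0 \left(\left(7 - 3 + \frac{5}{4} \left(-5\right)\right) - 43\right) = 0 \left(\left(7 - 3 - \frac{25}{4}\right) - 43\right) = 0 \left(- \frac{9}{4} - 43\right) = 0 \left(- \frac{181}{4}\right) = 0$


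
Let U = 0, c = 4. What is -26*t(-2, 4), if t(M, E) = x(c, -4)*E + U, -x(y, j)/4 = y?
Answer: 1664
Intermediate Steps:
x(y, j) = -4*y
t(M, E) = -16*E (t(M, E) = (-4*4)*E + 0 = -16*E + 0 = -16*E)
-26*t(-2, 4) = -(-416)*4 = -26*(-64) = 1664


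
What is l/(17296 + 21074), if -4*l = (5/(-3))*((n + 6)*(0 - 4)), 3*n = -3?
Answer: -5/23022 ≈ -0.00021718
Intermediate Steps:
n = -1 (n = (⅓)*(-3) = -1)
l = -25/3 (l = -5/(-3)*(-1 + 6)*(0 - 4)/4 = -5*(-⅓)*5*(-4)/4 = -(-5)*(-20)/12 = -¼*100/3 = -25/3 ≈ -8.3333)
l/(17296 + 21074) = -25/3/(17296 + 21074) = -25/3/38370 = (1/38370)*(-25/3) = -5/23022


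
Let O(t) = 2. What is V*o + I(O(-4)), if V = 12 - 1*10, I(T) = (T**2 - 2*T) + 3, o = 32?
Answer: 67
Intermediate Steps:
I(T) = 3 + T**2 - 2*T
V = 2 (V = 12 - 10 = 2)
V*o + I(O(-4)) = 2*32 + (3 + 2**2 - 2*2) = 64 + (3 + 4 - 4) = 64 + 3 = 67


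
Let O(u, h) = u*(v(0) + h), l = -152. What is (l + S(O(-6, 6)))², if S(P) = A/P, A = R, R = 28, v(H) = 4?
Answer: 5230369/225 ≈ 23246.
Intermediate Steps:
A = 28
O(u, h) = u*(4 + h)
S(P) = 28/P
(l + S(O(-6, 6)))² = (-152 + 28/((-6*(4 + 6))))² = (-152 + 28/((-6*10)))² = (-152 + 28/(-60))² = (-152 + 28*(-1/60))² = (-152 - 7/15)² = (-2287/15)² = 5230369/225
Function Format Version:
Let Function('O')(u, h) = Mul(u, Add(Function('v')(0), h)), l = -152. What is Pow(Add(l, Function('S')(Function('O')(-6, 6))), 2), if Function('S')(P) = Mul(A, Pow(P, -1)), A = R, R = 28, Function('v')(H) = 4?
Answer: Rational(5230369, 225) ≈ 23246.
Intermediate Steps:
A = 28
Function('O')(u, h) = Mul(u, Add(4, h))
Function('S')(P) = Mul(28, Pow(P, -1))
Pow(Add(l, Function('S')(Function('O')(-6, 6))), 2) = Pow(Add(-152, Mul(28, Pow(Mul(-6, Add(4, 6)), -1))), 2) = Pow(Add(-152, Mul(28, Pow(Mul(-6, 10), -1))), 2) = Pow(Add(-152, Mul(28, Pow(-60, -1))), 2) = Pow(Add(-152, Mul(28, Rational(-1, 60))), 2) = Pow(Add(-152, Rational(-7, 15)), 2) = Pow(Rational(-2287, 15), 2) = Rational(5230369, 225)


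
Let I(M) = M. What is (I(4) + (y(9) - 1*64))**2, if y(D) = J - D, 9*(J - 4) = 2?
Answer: 339889/81 ≈ 4196.2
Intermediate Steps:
J = 38/9 (J = 4 + (1/9)*2 = 4 + 2/9 = 38/9 ≈ 4.2222)
y(D) = 38/9 - D
(I(4) + (y(9) - 1*64))**2 = (4 + ((38/9 - 1*9) - 1*64))**2 = (4 + ((38/9 - 9) - 64))**2 = (4 + (-43/9 - 64))**2 = (4 - 619/9)**2 = (-583/9)**2 = 339889/81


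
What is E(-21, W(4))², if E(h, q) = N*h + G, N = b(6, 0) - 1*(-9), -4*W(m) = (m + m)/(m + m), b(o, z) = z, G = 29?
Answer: 25600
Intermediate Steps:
W(m) = -¼ (W(m) = -(m + m)/(4*(m + m)) = -2*m/(4*(2*m)) = -2*m*1/(2*m)/4 = -¼*1 = -¼)
N = 9 (N = 0 - 1*(-9) = 0 + 9 = 9)
E(h, q) = 29 + 9*h (E(h, q) = 9*h + 29 = 29 + 9*h)
E(-21, W(4))² = (29 + 9*(-21))² = (29 - 189)² = (-160)² = 25600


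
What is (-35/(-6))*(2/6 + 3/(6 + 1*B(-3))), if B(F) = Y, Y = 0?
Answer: 175/36 ≈ 4.8611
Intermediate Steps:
B(F) = 0
(-35/(-6))*(2/6 + 3/(6 + 1*B(-3))) = (-35/(-6))*(2/6 + 3/(6 + 1*0)) = (-35*(-1)/6)*(2*(1/6) + 3/(6 + 0)) = (-7*(-5/6))*(1/3 + 3/6) = 35*(1/3 + 3*(1/6))/6 = 35*(1/3 + 1/2)/6 = (35/6)*(5/6) = 175/36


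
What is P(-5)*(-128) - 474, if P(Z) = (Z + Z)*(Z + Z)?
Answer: -13274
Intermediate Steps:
P(Z) = 4*Z² (P(Z) = (2*Z)*(2*Z) = 4*Z²)
P(-5)*(-128) - 474 = (4*(-5)²)*(-128) - 474 = (4*25)*(-128) - 474 = 100*(-128) - 474 = -12800 - 474 = -13274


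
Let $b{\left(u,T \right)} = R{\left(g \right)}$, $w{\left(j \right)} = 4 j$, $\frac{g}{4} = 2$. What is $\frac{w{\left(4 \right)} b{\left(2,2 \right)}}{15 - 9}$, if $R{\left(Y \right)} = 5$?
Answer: $\frac{40}{3} \approx 13.333$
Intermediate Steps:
$g = 8$ ($g = 4 \cdot 2 = 8$)
$b{\left(u,T \right)} = 5$
$\frac{w{\left(4 \right)} b{\left(2,2 \right)}}{15 - 9} = \frac{4 \cdot 4 \cdot 5}{15 - 9} = \frac{16 \cdot 5}{6} = 80 \cdot \frac{1}{6} = \frac{40}{3}$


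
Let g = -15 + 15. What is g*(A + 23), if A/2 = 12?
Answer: 0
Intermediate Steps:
A = 24 (A = 2*12 = 24)
g = 0
g*(A + 23) = 0*(24 + 23) = 0*47 = 0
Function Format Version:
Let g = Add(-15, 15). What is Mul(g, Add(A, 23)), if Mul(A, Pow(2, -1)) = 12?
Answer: 0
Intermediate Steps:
A = 24 (A = Mul(2, 12) = 24)
g = 0
Mul(g, Add(A, 23)) = Mul(0, Add(24, 23)) = Mul(0, 47) = 0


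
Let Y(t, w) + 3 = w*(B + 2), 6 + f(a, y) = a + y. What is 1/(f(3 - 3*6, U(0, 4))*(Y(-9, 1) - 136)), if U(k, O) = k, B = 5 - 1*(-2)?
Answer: 1/2730 ≈ 0.00036630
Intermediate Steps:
B = 7 (B = 5 + 2 = 7)
f(a, y) = -6 + a + y (f(a, y) = -6 + (a + y) = -6 + a + y)
Y(t, w) = -3 + 9*w (Y(t, w) = -3 + w*(7 + 2) = -3 + w*9 = -3 + 9*w)
1/(f(3 - 3*6, U(0, 4))*(Y(-9, 1) - 136)) = 1/((-6 + (3 - 3*6) + 0)*((-3 + 9*1) - 136)) = 1/((-6 + (3 - 18) + 0)*((-3 + 9) - 136)) = 1/((-6 - 15 + 0)*(6 - 136)) = 1/(-21*(-130)) = -1/21*(-1/130) = 1/2730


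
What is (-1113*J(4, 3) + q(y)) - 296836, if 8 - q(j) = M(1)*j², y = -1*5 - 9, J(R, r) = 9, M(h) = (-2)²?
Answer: -307629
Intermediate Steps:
M(h) = 4
y = -14 (y = -5 - 9 = -14)
q(j) = 8 - 4*j²
(-1113*J(4, 3) + q(y)) - 296836 = (-1113*9 + (8 - 4*(-14)²)) - 296836 = (-10017 + (8 - 4*196)) - 296836 = (-10017 + (8 - 784)) - 296836 = (-10017 - 776) - 296836 = -10793 - 296836 = -307629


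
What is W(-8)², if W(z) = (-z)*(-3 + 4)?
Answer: 64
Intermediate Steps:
W(z) = -z (W(z) = -z*1 = -z)
W(-8)² = (-1*(-8))² = 8² = 64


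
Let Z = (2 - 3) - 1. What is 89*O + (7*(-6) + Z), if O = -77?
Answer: -6897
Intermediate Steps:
Z = -2 (Z = -1 - 1 = -2)
89*O + (7*(-6) + Z) = 89*(-77) + (7*(-6) - 2) = -6853 + (-42 - 2) = -6853 - 44 = -6897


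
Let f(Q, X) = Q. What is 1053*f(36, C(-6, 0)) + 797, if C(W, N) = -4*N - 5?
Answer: 38705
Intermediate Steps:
C(W, N) = -5 - 4*N
1053*f(36, C(-6, 0)) + 797 = 1053*36 + 797 = 37908 + 797 = 38705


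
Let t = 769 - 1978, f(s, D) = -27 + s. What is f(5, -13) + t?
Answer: -1231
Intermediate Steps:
t = -1209
f(5, -13) + t = (-27 + 5) - 1209 = -22 - 1209 = -1231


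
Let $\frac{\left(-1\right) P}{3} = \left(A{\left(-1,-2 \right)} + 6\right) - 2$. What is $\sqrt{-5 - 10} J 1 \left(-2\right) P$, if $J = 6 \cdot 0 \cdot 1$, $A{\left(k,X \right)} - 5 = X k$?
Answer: $0$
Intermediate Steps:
$A{\left(k,X \right)} = 5 + X k$
$P = -33$ ($P = - 3 \left(\left(\left(5 - -2\right) + 6\right) - 2\right) = - 3 \left(\left(\left(5 + 2\right) + 6\right) - 2\right) = - 3 \left(\left(7 + 6\right) - 2\right) = - 3 \left(13 - 2\right) = \left(-3\right) 11 = -33$)
$J = 0$ ($J = 0 \cdot 1 = 0$)
$\sqrt{-5 - 10} J 1 \left(-2\right) P = \sqrt{-5 - 10} \cdot 0 \cdot 1 \left(-2\right) \left(-33\right) = \sqrt{-15} \cdot 0 \left(\left(-2\right) \left(-33\right)\right) = i \sqrt{15} \cdot 0 \cdot 66 = 0 \cdot 66 = 0$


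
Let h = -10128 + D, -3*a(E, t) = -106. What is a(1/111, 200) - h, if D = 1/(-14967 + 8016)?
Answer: 70645331/6951 ≈ 10163.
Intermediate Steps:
D = -1/6951 (D = 1/(-6951) = -1/6951 ≈ -0.00014386)
a(E, t) = 106/3 (a(E, t) = -⅓*(-106) = 106/3)
h = -70399729/6951 (h = -10128 - 1/6951 = -70399729/6951 ≈ -10128.)
a(1/111, 200) - h = 106/3 - 1*(-70399729/6951) = 106/3 + 70399729/6951 = 70645331/6951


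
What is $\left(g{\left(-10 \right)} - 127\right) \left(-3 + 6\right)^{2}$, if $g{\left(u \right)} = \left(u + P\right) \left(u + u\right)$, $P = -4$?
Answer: $1377$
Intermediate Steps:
$g{\left(u \right)} = 2 u \left(-4 + u\right)$ ($g{\left(u \right)} = \left(u - 4\right) \left(u + u\right) = \left(-4 + u\right) 2 u = 2 u \left(-4 + u\right)$)
$\left(g{\left(-10 \right)} - 127\right) \left(-3 + 6\right)^{2} = \left(2 \left(-10\right) \left(-4 - 10\right) - 127\right) \left(-3 + 6\right)^{2} = \left(2 \left(-10\right) \left(-14\right) - 127\right) 3^{2} = \left(280 - 127\right) 9 = 153 \cdot 9 = 1377$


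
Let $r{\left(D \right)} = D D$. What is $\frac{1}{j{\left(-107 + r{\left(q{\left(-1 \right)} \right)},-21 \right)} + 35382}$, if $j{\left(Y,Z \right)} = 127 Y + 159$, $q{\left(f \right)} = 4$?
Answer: $\frac{1}{23984} \approx 4.1694 \cdot 10^{-5}$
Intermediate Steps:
$r{\left(D \right)} = D^{2}$
$j{\left(Y,Z \right)} = 159 + 127 Y$
$\frac{1}{j{\left(-107 + r{\left(q{\left(-1 \right)} \right)},-21 \right)} + 35382} = \frac{1}{\left(159 + 127 \left(-107 + 4^{2}\right)\right) + 35382} = \frac{1}{\left(159 + 127 \left(-107 + 16\right)\right) + 35382} = \frac{1}{\left(159 + 127 \left(-91\right)\right) + 35382} = \frac{1}{\left(159 - 11557\right) + 35382} = \frac{1}{-11398 + 35382} = \frac{1}{23984}$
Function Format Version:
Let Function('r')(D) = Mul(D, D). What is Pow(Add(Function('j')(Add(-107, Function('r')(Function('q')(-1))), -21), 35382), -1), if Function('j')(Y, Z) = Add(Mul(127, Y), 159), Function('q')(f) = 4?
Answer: Rational(1, 23984) ≈ 4.1694e-5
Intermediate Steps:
Function('r')(D) = Pow(D, 2)
Function('j')(Y, Z) = Add(159, Mul(127, Y))
Pow(Add(Function('j')(Add(-107, Function('r')(Function('q')(-1))), -21), 35382), -1) = Pow(Add(Add(159, Mul(127, Add(-107, Pow(4, 2)))), 35382), -1) = Pow(Add(Add(159, Mul(127, Add(-107, 16))), 35382), -1) = Pow(Add(Add(159, Mul(127, -91)), 35382), -1) = Pow(Add(Add(159, -11557), 35382), -1) = Pow(Add(-11398, 35382), -1) = Pow(23984, -1) = Rational(1, 23984)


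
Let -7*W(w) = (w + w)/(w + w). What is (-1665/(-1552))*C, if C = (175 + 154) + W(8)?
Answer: 1916415/5432 ≈ 352.80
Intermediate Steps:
W(w) = -1/7 (W(w) = -(w + w)/(7*(w + w)) = -2*w/(7*(2*w)) = -2*w*1/(2*w)/7 = -1/7*1 = -1/7)
C = 2302/7 (C = (175 + 154) - 1/7 = 329 - 1/7 = 2302/7 ≈ 328.86)
(-1665/(-1552))*C = -1665/(-1552)*(2302/7) = -1665*(-1/1552)*(2302/7) = (1665/1552)*(2302/7) = 1916415/5432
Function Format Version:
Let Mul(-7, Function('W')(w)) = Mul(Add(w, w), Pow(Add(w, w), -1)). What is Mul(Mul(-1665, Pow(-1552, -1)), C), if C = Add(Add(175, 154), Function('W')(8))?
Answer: Rational(1916415, 5432) ≈ 352.80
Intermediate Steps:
Function('W')(w) = Rational(-1, 7) (Function('W')(w) = Mul(Rational(-1, 7), Mul(Add(w, w), Pow(Add(w, w), -1))) = Mul(Rational(-1, 7), Mul(Mul(2, w), Pow(Mul(2, w), -1))) = Mul(Rational(-1, 7), Mul(Mul(2, w), Mul(Rational(1, 2), Pow(w, -1)))) = Mul(Rational(-1, 7), 1) = Rational(-1, 7))
C = Rational(2302, 7) (C = Add(Add(175, 154), Rational(-1, 7)) = Add(329, Rational(-1, 7)) = Rational(2302, 7) ≈ 328.86)
Mul(Mul(-1665, Pow(-1552, -1)), C) = Mul(Mul(-1665, Pow(-1552, -1)), Rational(2302, 7)) = Mul(Mul(-1665, Rational(-1, 1552)), Rational(2302, 7)) = Mul(Rational(1665, 1552), Rational(2302, 7)) = Rational(1916415, 5432)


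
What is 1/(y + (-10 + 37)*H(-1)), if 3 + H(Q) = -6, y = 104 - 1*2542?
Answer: -1/2681 ≈ -0.00037300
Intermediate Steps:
y = -2438 (y = 104 - 2542 = -2438)
H(Q) = -9 (H(Q) = -3 - 6 = -9)
1/(y + (-10 + 37)*H(-1)) = 1/(-2438 + (-10 + 37)*(-9)) = 1/(-2438 + 27*(-9)) = 1/(-2438 - 243) = 1/(-2681) = -1/2681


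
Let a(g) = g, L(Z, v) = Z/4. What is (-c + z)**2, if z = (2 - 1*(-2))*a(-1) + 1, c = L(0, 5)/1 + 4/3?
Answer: 169/9 ≈ 18.778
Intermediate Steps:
L(Z, v) = Z/4 (L(Z, v) = Z*(1/4) = Z/4)
c = 4/3 (c = ((1/4)*0)/1 + 4/3 = 0*1 + 4*(1/3) = 0 + 4/3 = 4/3 ≈ 1.3333)
z = -3 (z = (2 - 1*(-2))*(-1) + 1 = (2 + 2)*(-1) + 1 = 4*(-1) + 1 = -4 + 1 = -3)
(-c + z)**2 = (-1*4/3 - 3)**2 = (-4/3 - 3)**2 = (-13/3)**2 = 169/9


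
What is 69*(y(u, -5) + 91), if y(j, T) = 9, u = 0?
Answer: 6900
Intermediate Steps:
69*(y(u, -5) + 91) = 69*(9 + 91) = 69*100 = 6900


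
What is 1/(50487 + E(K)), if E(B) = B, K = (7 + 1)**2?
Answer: 1/50551 ≈ 1.9782e-5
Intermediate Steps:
K = 64 (K = 8**2 = 64)
1/(50487 + E(K)) = 1/(50487 + 64) = 1/50551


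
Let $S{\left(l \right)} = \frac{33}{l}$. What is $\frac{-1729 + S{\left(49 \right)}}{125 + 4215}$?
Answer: $- \frac{21172}{53165} \approx -0.39823$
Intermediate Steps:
$\frac{-1729 + S{\left(49 \right)}}{125 + 4215} = \frac{-1729 + \frac{33}{49}}{125 + 4215} = \frac{-1729 + 33 \cdot \frac{1}{49}}{4340} = \left(-1729 + \frac{33}{49}\right) \frac{1}{4340} = \left(- \frac{84688}{49}\right) \frac{1}{4340} = - \frac{21172}{53165}$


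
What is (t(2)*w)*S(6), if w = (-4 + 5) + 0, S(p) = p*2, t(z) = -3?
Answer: -36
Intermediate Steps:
S(p) = 2*p
w = 1 (w = 1 + 0 = 1)
(t(2)*w)*S(6) = (-3*1)*(2*6) = -3*12 = -36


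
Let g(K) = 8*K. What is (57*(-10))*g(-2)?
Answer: 9120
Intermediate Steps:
(57*(-10))*g(-2) = (57*(-10))*(8*(-2)) = -570*(-16) = 9120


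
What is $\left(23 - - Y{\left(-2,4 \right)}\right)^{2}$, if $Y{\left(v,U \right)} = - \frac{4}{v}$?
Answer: $625$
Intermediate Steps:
$\left(23 - - Y{\left(-2,4 \right)}\right)^{2} = \left(23 - \frac{4}{-2}\right)^{2} = \left(23 + \left(\left(-4\right) \left(- \frac{1}{2}\right) + 0\right)\right)^{2} = \left(23 + \left(2 + 0\right)\right)^{2} = \left(23 + 2\right)^{2} = 25^{2} = 625$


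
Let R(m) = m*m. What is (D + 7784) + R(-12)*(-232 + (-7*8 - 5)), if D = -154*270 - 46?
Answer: -76034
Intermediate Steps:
R(m) = m**2
D = -41626 (D = -41580 - 46 = -41626)
(D + 7784) + R(-12)*(-232 + (-7*8 - 5)) = (-41626 + 7784) + (-12)**2*(-232 + (-7*8 - 5)) = -33842 + 144*(-232 + (-56 - 5)) = -33842 + 144*(-232 - 61) = -33842 + 144*(-293) = -33842 - 42192 = -76034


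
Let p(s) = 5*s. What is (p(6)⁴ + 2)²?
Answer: 656103240004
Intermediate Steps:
(p(6)⁴ + 2)² = ((5*6)⁴ + 2)² = (30⁴ + 2)² = (810000 + 2)² = 810002² = 656103240004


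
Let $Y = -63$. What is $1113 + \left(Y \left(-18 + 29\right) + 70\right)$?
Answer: $490$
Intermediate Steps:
$1113 + \left(Y \left(-18 + 29\right) + 70\right) = 1113 + \left(- 63 \left(-18 + 29\right) + 70\right) = 1113 + \left(\left(-63\right) 11 + 70\right) = 1113 + \left(-693 + 70\right) = 1113 - 623 = 490$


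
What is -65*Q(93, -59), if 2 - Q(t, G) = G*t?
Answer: -356785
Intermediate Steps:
Q(t, G) = 2 - G*t
-65*Q(93, -59) = -65*(2 - 1*(-59)*93) = -65*(2 + 5487) = -65*5489 = -356785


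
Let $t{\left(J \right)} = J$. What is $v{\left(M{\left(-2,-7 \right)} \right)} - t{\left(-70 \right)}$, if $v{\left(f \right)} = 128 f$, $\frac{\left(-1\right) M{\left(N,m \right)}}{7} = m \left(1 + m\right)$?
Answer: $-37562$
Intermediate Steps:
$M{\left(N,m \right)} = - 7 m \left(1 + m\right)$
$v{\left(M{\left(-2,-7 \right)} \right)} - t{\left(-70 \right)} = 128 \left(\left(-7\right) \left(-7\right) \left(1 - 7\right)\right) - -70 = 128 \left(\left(-7\right) \left(-7\right) \left(-6\right)\right) + 70 = 128 \left(-294\right) + 70 = -37632 + 70 = -37562$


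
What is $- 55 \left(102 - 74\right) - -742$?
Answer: $-798$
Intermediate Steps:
$- 55 \left(102 - 74\right) - -742 = \left(-55\right) 28 + 742 = -1540 + 742 = -798$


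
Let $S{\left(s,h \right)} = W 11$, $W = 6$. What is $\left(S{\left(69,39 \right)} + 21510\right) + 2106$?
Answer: $23682$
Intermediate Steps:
$S{\left(s,h \right)} = 66$ ($S{\left(s,h \right)} = 6 \cdot 11 = 66$)
$\left(S{\left(69,39 \right)} + 21510\right) + 2106 = \left(66 + 21510\right) + 2106 = 21576 + 2106 = 23682$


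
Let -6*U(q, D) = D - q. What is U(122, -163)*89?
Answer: 8455/2 ≈ 4227.5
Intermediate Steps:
U(q, D) = -D/6 + q/6 (U(q, D) = -(D - q)/6 = -D/6 + q/6)
U(122, -163)*89 = (-⅙*(-163) + (⅙)*122)*89 = (163/6 + 61/3)*89 = (95/2)*89 = 8455/2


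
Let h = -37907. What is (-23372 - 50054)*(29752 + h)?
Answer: 598789030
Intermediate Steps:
(-23372 - 50054)*(29752 + h) = (-23372 - 50054)*(29752 - 37907) = -73426*(-8155) = 598789030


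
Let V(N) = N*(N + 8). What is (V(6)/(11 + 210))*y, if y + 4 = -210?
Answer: -17976/221 ≈ -81.339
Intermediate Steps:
V(N) = N*(8 + N)
y = -214 (y = -4 - 210 = -214)
(V(6)/(11 + 210))*y = ((6*(8 + 6))/(11 + 210))*(-214) = ((6*14)/221)*(-214) = (84*(1/221))*(-214) = (84/221)*(-214) = -17976/221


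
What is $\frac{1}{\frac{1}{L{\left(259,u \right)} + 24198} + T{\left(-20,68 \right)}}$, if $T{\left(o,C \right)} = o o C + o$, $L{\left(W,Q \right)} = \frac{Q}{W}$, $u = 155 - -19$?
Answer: $\frac{6267456}{170349454339} \approx 3.6792 \cdot 10^{-5}$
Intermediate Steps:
$u = 174$ ($u = 155 + 19 = 174$)
$T{\left(o,C \right)} = o + C o^{2}$ ($T{\left(o,C \right)} = o^{2} C + o = C o^{2} + o = o + C o^{2}$)
$\frac{1}{\frac{1}{L{\left(259,u \right)} + 24198} + T{\left(-20,68 \right)}} = \frac{1}{\frac{1}{\frac{174}{259} + 24198} - 20 \left(1 + 68 \left(-20\right)\right)} = \frac{1}{\frac{1}{174 \cdot \frac{1}{259} + 24198} - 20 \left(1 - 1360\right)} = \frac{1}{\frac{1}{\frac{174}{259} + 24198} - -27180} = \frac{1}{\frac{1}{\frac{6267456}{259}} + 27180} = \frac{1}{\frac{259}{6267456} + 27180} = \frac{1}{\frac{170349454339}{6267456}} = \frac{6267456}{170349454339}$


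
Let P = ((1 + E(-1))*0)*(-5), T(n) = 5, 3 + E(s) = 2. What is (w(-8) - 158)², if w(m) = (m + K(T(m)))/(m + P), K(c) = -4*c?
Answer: 95481/4 ≈ 23870.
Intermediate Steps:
E(s) = -1 (E(s) = -3 + 2 = -1)
P = 0 (P = ((1 - 1)*0)*(-5) = (0*0)*(-5) = 0*(-5) = 0)
w(m) = (-20 + m)/m (w(m) = (m - 4*5)/(m + 0) = (m - 20)/m = (-20 + m)/m)
(w(-8) - 158)² = ((-20 - 8)/(-8) - 158)² = (-⅛*(-28) - 158)² = (7/2 - 158)² = (-309/2)² = 95481/4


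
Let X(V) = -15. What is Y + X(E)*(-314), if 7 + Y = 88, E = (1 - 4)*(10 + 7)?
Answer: 4791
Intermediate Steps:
E = -51 (E = -3*17 = -51)
Y = 81 (Y = -7 + 88 = 81)
Y + X(E)*(-314) = 81 - 15*(-314) = 81 + 4710 = 4791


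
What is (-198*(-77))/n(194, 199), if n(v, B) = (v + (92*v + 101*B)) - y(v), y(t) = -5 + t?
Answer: 7623/18976 ≈ 0.40172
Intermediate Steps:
n(v, B) = 5 + 92*v + 101*B (n(v, B) = (v + (92*v + 101*B)) - (-5 + v) = (93*v + 101*B) + (5 - v) = 5 + 92*v + 101*B)
(-198*(-77))/n(194, 199) = (-198*(-77))/(5 + 92*194 + 101*199) = 15246/(5 + 17848 + 20099) = 15246/37952 = 15246*(1/37952) = 7623/18976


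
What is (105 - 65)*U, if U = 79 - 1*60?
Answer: 760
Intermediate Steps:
U = 19 (U = 79 - 60 = 19)
(105 - 65)*U = (105 - 65)*19 = 40*19 = 760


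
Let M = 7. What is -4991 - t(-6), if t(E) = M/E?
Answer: -29939/6 ≈ -4989.8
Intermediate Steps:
t(E) = 7/E
-4991 - t(-6) = -4991 - 7/(-6) = -4991 - 7*(-1)/6 = -4991 - 1*(-7/6) = -4991 + 7/6 = -29939/6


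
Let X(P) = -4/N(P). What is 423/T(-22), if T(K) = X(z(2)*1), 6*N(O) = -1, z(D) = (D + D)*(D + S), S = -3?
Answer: 141/8 ≈ 17.625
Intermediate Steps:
z(D) = 2*D*(-3 + D) (z(D) = (D + D)*(D - 3) = (2*D)*(-3 + D) = 2*D*(-3 + D))
N(O) = -1/6 (N(O) = (1/6)*(-1) = -1/6)
X(P) = 24 (X(P) = -4/(-1/6) = -4*(-6) = 24)
T(K) = 24
423/T(-22) = 423/24 = 423*(1/24) = 141/8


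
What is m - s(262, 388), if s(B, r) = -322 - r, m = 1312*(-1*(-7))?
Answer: 9894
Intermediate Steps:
m = 9184 (m = 1312*7 = 9184)
m - s(262, 388) = 9184 - (-322 - 1*388) = 9184 - (-322 - 388) = 9184 - 1*(-710) = 9184 + 710 = 9894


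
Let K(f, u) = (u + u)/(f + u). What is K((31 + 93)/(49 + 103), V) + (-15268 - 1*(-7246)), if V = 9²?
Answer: -24934242/3109 ≈ -8020.0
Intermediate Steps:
V = 81
K(f, u) = 2*u/(f + u) (K(f, u) = (2*u)/(f + u) = 2*u/(f + u))
K((31 + 93)/(49 + 103), V) + (-15268 - 1*(-7246)) = 2*81/((31 + 93)/(49 + 103) + 81) + (-15268 - 1*(-7246)) = 2*81/(124/152 + 81) + (-15268 + 7246) = 2*81/(124*(1/152) + 81) - 8022 = 2*81/(31/38 + 81) - 8022 = 2*81/(3109/38) - 8022 = 2*81*(38/3109) - 8022 = 6156/3109 - 8022 = -24934242/3109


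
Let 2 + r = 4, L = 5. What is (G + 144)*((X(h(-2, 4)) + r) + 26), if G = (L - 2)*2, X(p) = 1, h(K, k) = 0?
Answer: 4350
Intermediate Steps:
r = 2 (r = -2 + 4 = 2)
G = 6 (G = (5 - 2)*2 = 3*2 = 6)
(G + 144)*((X(h(-2, 4)) + r) + 26) = (6 + 144)*((1 + 2) + 26) = 150*(3 + 26) = 150*29 = 4350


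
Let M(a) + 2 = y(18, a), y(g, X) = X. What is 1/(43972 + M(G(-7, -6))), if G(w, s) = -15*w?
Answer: 1/44075 ≈ 2.2689e-5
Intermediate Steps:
M(a) = -2 + a
1/(43972 + M(G(-7, -6))) = 1/(43972 + (-2 - 15*(-7))) = 1/(43972 + (-2 + 105)) = 1/(43972 + 103) = 1/44075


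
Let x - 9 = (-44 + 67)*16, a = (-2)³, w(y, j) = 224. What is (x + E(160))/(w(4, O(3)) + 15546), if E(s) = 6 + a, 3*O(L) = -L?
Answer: 75/3154 ≈ 0.023779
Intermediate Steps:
O(L) = -L/3 (O(L) = (-L)/3 = -L/3)
a = -8
E(s) = -2 (E(s) = 6 - 8 = -2)
x = 377 (x = 9 + (-44 + 67)*16 = 9 + 23*16 = 9 + 368 = 377)
(x + E(160))/(w(4, O(3)) + 15546) = (377 - 2)/(224 + 15546) = 375/15770 = 375*(1/15770) = 75/3154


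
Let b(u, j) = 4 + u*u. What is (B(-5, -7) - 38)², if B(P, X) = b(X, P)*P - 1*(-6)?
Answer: 88209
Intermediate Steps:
b(u, j) = 4 + u²
B(P, X) = 6 + P*(4 + X²) (B(P, X) = (4 + X²)*P - 1*(-6) = P*(4 + X²) + 6 = 6 + P*(4 + X²))
(B(-5, -7) - 38)² = ((6 - 5*(4 + (-7)²)) - 38)² = ((6 - 5*(4 + 49)) - 38)² = ((6 - 5*53) - 38)² = ((6 - 265) - 38)² = (-259 - 38)² = (-297)² = 88209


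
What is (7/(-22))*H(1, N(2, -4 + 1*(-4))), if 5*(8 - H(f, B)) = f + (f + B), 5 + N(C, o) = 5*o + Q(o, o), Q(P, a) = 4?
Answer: -553/110 ≈ -5.0273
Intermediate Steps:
N(C, o) = -1 + 5*o (N(C, o) = -5 + (5*o + 4) = -5 + (4 + 5*o) = -1 + 5*o)
H(f, B) = 8 - 2*f/5 - B/5 (H(f, B) = 8 - (f + (f + B))/5 = 8 - (f + (B + f))/5 = 8 - (B + 2*f)/5 = 8 + (-2*f/5 - B/5) = 8 - 2*f/5 - B/5)
(7/(-22))*H(1, N(2, -4 + 1*(-4))) = (7/(-22))*(8 - ⅖*1 - (-1 + 5*(-4 + 1*(-4)))/5) = (7*(-1/22))*(8 - ⅖ - (-1 + 5*(-4 - 4))/5) = -7*(8 - ⅖ - (-1 + 5*(-8))/5)/22 = -7*(8 - ⅖ - (-1 - 40)/5)/22 = -7*(8 - ⅖ - ⅕*(-41))/22 = -7*(8 - ⅖ + 41/5)/22 = -7/22*79/5 = -553/110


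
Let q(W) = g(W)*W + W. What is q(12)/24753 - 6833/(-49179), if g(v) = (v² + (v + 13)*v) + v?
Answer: 146278295/405775929 ≈ 0.36049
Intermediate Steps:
g(v) = v + v² + v*(13 + v) (g(v) = (v² + (13 + v)*v) + v = (v² + v*(13 + v)) + v = v + v² + v*(13 + v))
q(W) = W + 2*W²*(7 + W) (q(W) = (2*W*(7 + W))*W + W = 2*W²*(7 + W) + W = W + 2*W²*(7 + W))
q(12)/24753 - 6833/(-49179) = (12*(1 + 2*12*(7 + 12)))/24753 - 6833/(-49179) = (12*(1 + 2*12*19))*(1/24753) - 6833*(-1/49179) = (12*(1 + 456))*(1/24753) + 6833/49179 = (12*457)*(1/24753) + 6833/49179 = 5484*(1/24753) + 6833/49179 = 1828/8251 + 6833/49179 = 146278295/405775929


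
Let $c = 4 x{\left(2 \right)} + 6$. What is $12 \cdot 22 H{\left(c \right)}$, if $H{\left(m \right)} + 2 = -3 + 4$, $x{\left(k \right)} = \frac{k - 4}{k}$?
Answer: $-264$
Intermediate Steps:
$x{\left(k \right)} = \frac{-4 + k}{k}$
$c = 2$ ($c = 4 \frac{-4 + 2}{2} + 6 = 4 \cdot \frac{1}{2} \left(-2\right) + 6 = 4 \left(-1\right) + 6 = -4 + 6 = 2$)
$H{\left(m \right)} = -1$ ($H{\left(m \right)} = -2 + \left(-3 + 4\right) = -2 + 1 = -1$)
$12 \cdot 22 H{\left(c \right)} = 12 \cdot 22 \left(-1\right) = 264 \left(-1\right) = -264$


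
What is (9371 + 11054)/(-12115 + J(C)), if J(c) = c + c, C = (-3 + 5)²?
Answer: -20425/12107 ≈ -1.6870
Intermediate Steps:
C = 4 (C = 2² = 4)
J(c) = 2*c
(9371 + 11054)/(-12115 + J(C)) = (9371 + 11054)/(-12115 + 2*4) = 20425/(-12115 + 8) = 20425/(-12107) = 20425*(-1/12107) = -20425/12107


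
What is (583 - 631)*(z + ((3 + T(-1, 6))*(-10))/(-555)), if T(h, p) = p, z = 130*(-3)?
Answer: 692352/37 ≈ 18712.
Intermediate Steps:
z = -390
(583 - 631)*(z + ((3 + T(-1, 6))*(-10))/(-555)) = (583 - 631)*(-390 + ((3 + 6)*(-10))/(-555)) = -48*(-390 + (9*(-10))*(-1/555)) = -48*(-390 - 90*(-1/555)) = -48*(-390 + 6/37) = -48*(-14424/37) = 692352/37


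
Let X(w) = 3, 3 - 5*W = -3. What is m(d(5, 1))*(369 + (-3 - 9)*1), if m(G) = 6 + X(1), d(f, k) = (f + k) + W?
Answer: 3213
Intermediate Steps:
W = 6/5 (W = ⅗ - ⅕*(-3) = ⅗ + ⅗ = 6/5 ≈ 1.2000)
d(f, k) = 6/5 + f + k (d(f, k) = (f + k) + 6/5 = 6/5 + f + k)
m(G) = 9 (m(G) = 6 + 3 = 9)
m(d(5, 1))*(369 + (-3 - 9)*1) = 9*(369 + (-3 - 9)*1) = 9*(369 - 12*1) = 9*(369 - 12) = 9*357 = 3213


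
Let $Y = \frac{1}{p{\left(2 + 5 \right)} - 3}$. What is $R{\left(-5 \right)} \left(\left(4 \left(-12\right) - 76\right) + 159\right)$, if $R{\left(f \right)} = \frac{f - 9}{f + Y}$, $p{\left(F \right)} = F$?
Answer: $\frac{1960}{19} \approx 103.16$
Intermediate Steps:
$Y = \frac{1}{4}$ ($Y = \frac{1}{\left(2 + 5\right) - 3} = \frac{1}{7 - 3} = \frac{1}{4} \approx 0.25$)
$R{\left(f \right)} = \frac{-9 + f}{\frac{1}{4} + f}$ ($R{\left(f \right)} = \frac{f - 9}{f + \frac{1}{4}} = \frac{-9 + f}{\frac{1}{4} + f}$)
$R{\left(-5 \right)} \left(\left(4 \left(-12\right) - 76\right) + 159\right) = \frac{4 \left(-9 - 5\right)}{1 + 4 \left(-5\right)} \left(\left(4 \left(-12\right) - 76\right) + 159\right) = 4 \frac{1}{1 - 20} \left(-14\right) \left(\left(-48 - 76\right) + 159\right) = 4 \frac{1}{-19} \left(-14\right) \left(-124 + 159\right) = 4 \left(- \frac{1}{19}\right) \left(-14\right) 35 = \frac{56}{19} \cdot 35 = \frac{1960}{19}$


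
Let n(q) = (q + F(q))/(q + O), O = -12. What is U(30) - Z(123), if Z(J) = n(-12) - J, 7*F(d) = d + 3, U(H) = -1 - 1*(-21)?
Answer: 7977/56 ≈ 142.45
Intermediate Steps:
U(H) = 20 (U(H) = -1 + 21 = 20)
F(d) = 3/7 + d/7 (F(d) = (d + 3)/7 = (3 + d)/7 = 3/7 + d/7)
n(q) = (3/7 + 8*q/7)/(-12 + q) (n(q) = (q + (3/7 + q/7))/(q - 12) = (3/7 + 8*q/7)/(-12 + q))
Z(J) = 31/56 - J (Z(J) = (3 + 8*(-12))/(7*(-12 - 12)) - J = (⅐)*(3 - 96)/(-24) - J = (⅐)*(-1/24)*(-93) - J = 31/56 - J)
U(30) - Z(123) = 20 - (31/56 - 1*123) = 20 - (31/56 - 123) = 20 - 1*(-6857/56) = 20 + 6857/56 = 7977/56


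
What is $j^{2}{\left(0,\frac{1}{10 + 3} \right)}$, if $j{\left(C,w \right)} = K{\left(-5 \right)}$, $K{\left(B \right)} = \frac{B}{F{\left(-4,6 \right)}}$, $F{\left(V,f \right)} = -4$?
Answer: $\frac{25}{16} \approx 1.5625$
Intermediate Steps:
$K{\left(B \right)} = - \frac{B}{4}$ ($K{\left(B \right)} = \frac{B}{-4} = B \left(- \frac{1}{4}\right) = - \frac{B}{4}$)
$j{\left(C,w \right)} = \frac{5}{4}$ ($j{\left(C,w \right)} = \left(- \frac{1}{4}\right) \left(-5\right) = \frac{5}{4}$)
$j^{2}{\left(0,\frac{1}{10 + 3} \right)} = \left(\frac{5}{4}\right)^{2} = \frac{25}{16}$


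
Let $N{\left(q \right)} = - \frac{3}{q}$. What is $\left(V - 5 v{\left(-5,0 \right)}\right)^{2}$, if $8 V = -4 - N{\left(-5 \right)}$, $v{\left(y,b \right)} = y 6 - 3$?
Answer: $\frac{43256929}{1600} \approx 27036.0$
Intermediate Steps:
$v{\left(y,b \right)} = -3 + 6 y$ ($v{\left(y,b \right)} = 6 y - 3 = -3 + 6 y$)
$V = - \frac{23}{40}$ ($V = \frac{-4 - - \frac{3}{-5}}{8} = \frac{-4 - \left(-3\right) \left(- \frac{1}{5}\right)}{8} = \frac{-4 - \frac{3}{5}}{8} = \frac{1}{8} \left(- \frac{23}{5}\right) = - \frac{23}{40} \approx -0.575$)
$\left(V - 5 v{\left(-5,0 \right)}\right)^{2} = \left(- \frac{23}{40} - 5 \left(-3 + 6 \left(-5\right)\right)\right)^{2} = \left(- \frac{23}{40} - 5 \left(-3 - 30\right)\right)^{2} = \left(- \frac{23}{40} - -165\right)^{2} = \left(- \frac{23}{40} + 165\right)^{2} = \left(\frac{6577}{40}\right)^{2} = \frac{43256929}{1600}$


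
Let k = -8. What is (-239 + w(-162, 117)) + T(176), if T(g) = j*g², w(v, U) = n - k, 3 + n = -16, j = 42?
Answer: 1300742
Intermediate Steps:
n = -19 (n = -3 - 16 = -19)
w(v, U) = -11 (w(v, U) = -19 - 1*(-8) = -19 + 8 = -11)
T(g) = 42*g²
(-239 + w(-162, 117)) + T(176) = (-239 - 11) + 42*176² = -250 + 42*30976 = -250 + 1300992 = 1300742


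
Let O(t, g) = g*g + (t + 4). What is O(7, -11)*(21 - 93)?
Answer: -9504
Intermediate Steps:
O(t, g) = 4 + t + g² (O(t, g) = g² + (4 + t) = 4 + t + g²)
O(7, -11)*(21 - 93) = (4 + 7 + (-11)²)*(21 - 93) = (4 + 7 + 121)*(-72) = 132*(-72) = -9504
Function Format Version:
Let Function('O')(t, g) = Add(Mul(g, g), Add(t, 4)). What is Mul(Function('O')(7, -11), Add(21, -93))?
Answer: -9504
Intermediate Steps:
Function('O')(t, g) = Add(4, t, Pow(g, 2)) (Function('O')(t, g) = Add(Pow(g, 2), Add(4, t)) = Add(4, t, Pow(g, 2)))
Mul(Function('O')(7, -11), Add(21, -93)) = Mul(Add(4, 7, Pow(-11, 2)), Add(21, -93)) = Mul(Add(4, 7, 121), -72) = Mul(132, -72) = -9504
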